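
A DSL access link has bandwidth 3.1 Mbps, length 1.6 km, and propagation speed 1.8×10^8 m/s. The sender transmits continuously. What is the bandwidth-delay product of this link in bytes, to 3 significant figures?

3.44 bytes

Propagation delay = 1600 / 180000000 = 8.88889e-06 s.
BDP = R × t_prop = 3100000 × 8.88889e-06 = 27.5556 bits.
In bytes: 27.5556/8 = 3.44 bytes.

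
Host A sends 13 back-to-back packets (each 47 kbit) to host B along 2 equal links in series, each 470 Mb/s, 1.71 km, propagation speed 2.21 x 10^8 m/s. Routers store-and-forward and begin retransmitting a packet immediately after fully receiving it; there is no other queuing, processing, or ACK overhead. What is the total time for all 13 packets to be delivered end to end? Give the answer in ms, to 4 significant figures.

1.415 ms

Per-hop transmission t_tx = L/R = 47000/470000000 = 0.1 ms.
Per-hop propagation t_prop = 1710/221000000 = 0.00773756 ms.
Pipeline fill: first packet needs 2·t_tx to clear all hops; remaining 12 packets each add one t_tx.
Total = (2+13-1)·t_tx + 2·t_prop = 14·0.1 + 2·0.00773756 = 1.415 ms.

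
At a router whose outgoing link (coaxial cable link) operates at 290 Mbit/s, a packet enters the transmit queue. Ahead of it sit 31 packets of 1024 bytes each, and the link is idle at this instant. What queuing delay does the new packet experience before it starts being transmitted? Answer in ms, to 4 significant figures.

0.8757 ms

Each queued packet: L/R = 8192/290000000 = 0.0282483 ms.
31 queued → 0.875697 ms.
Queuing delay = 0.8757 ms.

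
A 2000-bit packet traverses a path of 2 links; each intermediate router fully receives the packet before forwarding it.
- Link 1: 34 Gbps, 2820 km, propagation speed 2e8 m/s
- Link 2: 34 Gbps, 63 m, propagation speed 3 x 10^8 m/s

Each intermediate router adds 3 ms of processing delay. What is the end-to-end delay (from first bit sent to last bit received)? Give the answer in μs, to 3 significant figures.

Transmission delay per hop = L/R = 2000/34000000000 = 0.0588235 μs; 2 hops → 0.117647 μs.
Propagation delays (d/s per hop): 14100, 0.21 μs; sum = 14100.2 μs.
Processing at 1 router(s): 1 × 3 ms = 3000 μs.
End-to-end = 17100 μs.

17100 μs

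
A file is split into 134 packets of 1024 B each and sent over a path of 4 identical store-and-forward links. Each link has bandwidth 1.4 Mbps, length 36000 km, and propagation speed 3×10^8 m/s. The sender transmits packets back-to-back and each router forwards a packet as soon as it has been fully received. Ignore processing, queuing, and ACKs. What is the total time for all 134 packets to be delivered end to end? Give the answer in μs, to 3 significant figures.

Per-hop transmission t_tx = L/R = 8192/1400000 = 5851.43 μs.
Per-hop propagation t_prop = 36000000/300000000 = 120000 μs.
Pipeline fill: first packet needs 4·t_tx to clear all hops; remaining 133 packets each add one t_tx.
Total = (4+134-1)·t_tx + 4·t_prop = 137·5851.43 + 4·120000 = 1280000 μs.

1280000 μs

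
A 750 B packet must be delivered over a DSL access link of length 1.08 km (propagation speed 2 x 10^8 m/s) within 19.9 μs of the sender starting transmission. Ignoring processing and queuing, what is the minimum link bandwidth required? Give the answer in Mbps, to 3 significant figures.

L = 6000 bits.
Propagation delay = 1080 / 200000000 = 5.4 μs.
Transmission budget = 19.9 − 5.4 = 14.5 μs.
R ≥ L / t_tx = 6000 bits / 1.45e-05 s = 414 Mbps.

414 Mbps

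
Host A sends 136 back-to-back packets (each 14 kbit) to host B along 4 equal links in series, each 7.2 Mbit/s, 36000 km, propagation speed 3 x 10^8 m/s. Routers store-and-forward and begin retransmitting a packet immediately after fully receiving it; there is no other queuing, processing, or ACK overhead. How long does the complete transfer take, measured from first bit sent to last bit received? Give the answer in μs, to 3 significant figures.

750000 μs

Per-hop transmission t_tx = L/R = 14000/7200000 = 1944.44 μs.
Per-hop propagation t_prop = 36000000/300000000 = 120000 μs.
Pipeline fill: first packet needs 4·t_tx to clear all hops; remaining 135 packets each add one t_tx.
Total = (4+136-1)·t_tx + 4·t_prop = 139·1944.44 + 4·120000 = 750000 μs.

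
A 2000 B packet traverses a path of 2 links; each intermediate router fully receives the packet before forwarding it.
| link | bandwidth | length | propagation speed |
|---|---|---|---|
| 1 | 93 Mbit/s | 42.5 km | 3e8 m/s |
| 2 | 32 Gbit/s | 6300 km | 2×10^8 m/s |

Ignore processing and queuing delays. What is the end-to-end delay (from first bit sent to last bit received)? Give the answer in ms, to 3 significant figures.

31.8 ms

L = 2000 × 8 = 16000 bits.
Transmission delays (L/R per hop): 0.172043, 0.0005 ms; sum = 0.172543 ms.
Propagation delays (d/s per hop): 0.141667, 31.5 ms; sum = 31.6417 ms.
End-to-end = 31.8 ms.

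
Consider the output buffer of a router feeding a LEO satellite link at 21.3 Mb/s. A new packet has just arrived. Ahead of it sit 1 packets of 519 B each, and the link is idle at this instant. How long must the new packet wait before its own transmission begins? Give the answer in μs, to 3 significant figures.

195 μs

Each queued packet: L/R = 4152/21300000 = 194.93 μs.
1 queued → 194.93 μs.
Queuing delay = 195 μs.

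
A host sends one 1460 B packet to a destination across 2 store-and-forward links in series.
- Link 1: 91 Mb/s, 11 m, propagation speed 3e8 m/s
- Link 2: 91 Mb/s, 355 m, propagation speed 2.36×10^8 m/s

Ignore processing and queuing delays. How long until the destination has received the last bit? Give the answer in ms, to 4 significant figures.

0.2582 ms

L = 1460 × 8 = 11680 bits.
Transmission delay per hop = L/R = 11680/91000000 = 0.128352 ms; 2 hops → 0.256703 ms.
Propagation delays (d/s per hop): 3.66667e-05, 0.00150424 ms; sum = 0.0015409 ms.
End-to-end = 0.2582 ms.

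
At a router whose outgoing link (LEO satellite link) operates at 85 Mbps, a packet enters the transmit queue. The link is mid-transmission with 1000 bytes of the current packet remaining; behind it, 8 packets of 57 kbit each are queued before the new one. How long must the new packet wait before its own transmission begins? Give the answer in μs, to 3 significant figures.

Each queued packet: L/R = 57000/85000000 = 670.588 μs.
8 queued → 5364.71 μs.
Plus remaining 8000 bits of current packet: 94.1176 μs.
Queuing delay = 5460 μs.

5460 μs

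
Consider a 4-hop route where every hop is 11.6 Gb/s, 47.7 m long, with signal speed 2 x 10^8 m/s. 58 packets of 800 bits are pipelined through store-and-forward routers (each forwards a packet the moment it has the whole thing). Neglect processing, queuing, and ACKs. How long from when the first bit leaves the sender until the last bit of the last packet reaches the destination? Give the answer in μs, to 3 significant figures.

5.16 μs

Per-hop transmission t_tx = L/R = 800/11600000000 = 0.0689655 μs.
Per-hop propagation t_prop = 47.7/200000000 = 0.2385 μs.
Pipeline fill: first packet needs 4·t_tx to clear all hops; remaining 57 packets each add one t_tx.
Total = (4+58-1)·t_tx + 4·t_prop = 61·0.0689655 + 4·0.2385 = 5.16 μs.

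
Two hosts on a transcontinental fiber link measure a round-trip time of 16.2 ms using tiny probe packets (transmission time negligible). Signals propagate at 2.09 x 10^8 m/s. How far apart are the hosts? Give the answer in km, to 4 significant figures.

One-way propagation = RTT/2 = 8.1 ms.
d = s × t = 209000000 × 0.0081 = 1693 km.

1693 km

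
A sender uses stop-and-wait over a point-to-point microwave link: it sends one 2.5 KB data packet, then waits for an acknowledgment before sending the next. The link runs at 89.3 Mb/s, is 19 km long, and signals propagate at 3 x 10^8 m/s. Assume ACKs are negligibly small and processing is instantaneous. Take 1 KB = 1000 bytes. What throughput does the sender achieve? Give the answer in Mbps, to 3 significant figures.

57.0 Mbps

t_tx = L/R = 20000/89300000 = 0.000223964 s.
t_prop = 19000/300000000 = 6.33333e-05 s; RTT = 0.000126667 s.
Cycle = t_tx + RTT = 0.000350631 s.
Throughput = L / cycle = 20000 / 0.000350631 = 57.0 Mbps.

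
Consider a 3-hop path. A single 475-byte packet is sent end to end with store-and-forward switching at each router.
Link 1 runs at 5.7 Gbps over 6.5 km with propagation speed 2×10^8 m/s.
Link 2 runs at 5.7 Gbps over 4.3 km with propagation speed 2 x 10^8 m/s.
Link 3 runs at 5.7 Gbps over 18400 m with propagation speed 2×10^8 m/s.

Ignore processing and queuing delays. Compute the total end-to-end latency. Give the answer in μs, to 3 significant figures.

L = 475 × 8 = 3800 bits.
Transmission delay per hop = L/R = 3800/5700000000 = 0.666667 μs; 3 hops → 2 μs.
Propagation delays (d/s per hop): 32.5, 21.5, 92 μs; sum = 146 μs.
End-to-end = 148 μs.

148 μs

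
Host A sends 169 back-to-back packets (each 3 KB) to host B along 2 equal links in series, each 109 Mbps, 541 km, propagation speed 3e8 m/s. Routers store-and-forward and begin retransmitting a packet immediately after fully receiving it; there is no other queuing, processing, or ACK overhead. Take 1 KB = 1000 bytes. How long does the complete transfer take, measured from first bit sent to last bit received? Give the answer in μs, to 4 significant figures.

41040 μs

Per-hop transmission t_tx = L/R = 24000/109000000 = 220.183 μs.
Per-hop propagation t_prop = 541000/300000000 = 1803.33 μs.
Pipeline fill: first packet needs 2·t_tx to clear all hops; remaining 168 packets each add one t_tx.
Total = (2+169-1)·t_tx + 2·t_prop = 170·220.183 + 2·1803.33 = 41040 μs.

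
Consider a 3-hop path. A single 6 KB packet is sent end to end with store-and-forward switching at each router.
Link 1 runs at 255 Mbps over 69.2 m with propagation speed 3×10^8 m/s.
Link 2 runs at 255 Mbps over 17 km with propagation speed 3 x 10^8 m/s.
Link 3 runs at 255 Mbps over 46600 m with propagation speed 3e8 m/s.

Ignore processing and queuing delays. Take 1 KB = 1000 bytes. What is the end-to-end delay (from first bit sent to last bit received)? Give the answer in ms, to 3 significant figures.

0.777 ms

L = 48000 bits.
Transmission delay per hop = L/R = 48000/255000000 = 0.188235 ms; 3 hops → 0.564706 ms.
Propagation delays (d/s per hop): 0.000230667, 0.0566667, 0.155333 ms; sum = 0.212231 ms.
End-to-end = 0.777 ms.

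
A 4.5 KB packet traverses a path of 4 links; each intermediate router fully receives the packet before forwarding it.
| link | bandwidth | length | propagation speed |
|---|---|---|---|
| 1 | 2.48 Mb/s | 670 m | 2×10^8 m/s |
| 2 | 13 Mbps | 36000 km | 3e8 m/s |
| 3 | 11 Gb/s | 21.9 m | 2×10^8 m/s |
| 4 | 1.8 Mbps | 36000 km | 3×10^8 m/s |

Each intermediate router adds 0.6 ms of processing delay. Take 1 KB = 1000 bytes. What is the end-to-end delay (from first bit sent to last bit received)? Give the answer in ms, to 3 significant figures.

279 ms

L = 36000 bits.
Transmission delays (L/R per hop): 14.5161, 2.76923, 0.00327273, 20 ms; sum = 37.2886 ms.
Propagation delays (d/s per hop): 0.00335, 120, 0.0001095, 120 ms; sum = 240.003 ms.
Processing at 3 router(s): 3 × 0.6 ms = 1.8 ms.
End-to-end = 279 ms.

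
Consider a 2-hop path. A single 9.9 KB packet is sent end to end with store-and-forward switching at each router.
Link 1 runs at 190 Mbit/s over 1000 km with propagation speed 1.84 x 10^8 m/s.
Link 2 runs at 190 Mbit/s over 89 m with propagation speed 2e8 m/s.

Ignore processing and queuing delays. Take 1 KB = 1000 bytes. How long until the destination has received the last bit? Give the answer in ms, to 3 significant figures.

6.27 ms

L = 79200 bits.
Transmission delay per hop = L/R = 79200/190000000 = 0.416842 ms; 2 hops → 0.833684 ms.
Propagation delays (d/s per hop): 5.43478, 0.000445 ms; sum = 5.43523 ms.
End-to-end = 6.27 ms.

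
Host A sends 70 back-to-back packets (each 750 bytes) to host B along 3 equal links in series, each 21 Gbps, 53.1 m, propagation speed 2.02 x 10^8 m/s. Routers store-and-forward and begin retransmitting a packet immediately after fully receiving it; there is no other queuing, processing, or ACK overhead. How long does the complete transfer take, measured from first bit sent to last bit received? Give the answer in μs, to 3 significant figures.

Per-hop transmission t_tx = L/R = 6000/21000000000 = 0.285714 μs.
Per-hop propagation t_prop = 53.1/202000000 = 0.262871 μs.
Pipeline fill: first packet needs 3·t_tx to clear all hops; remaining 69 packets each add one t_tx.
Total = (3+70-1)·t_tx + 3·t_prop = 72·0.285714 + 3·0.262871 = 21.4 μs.

21.4 μs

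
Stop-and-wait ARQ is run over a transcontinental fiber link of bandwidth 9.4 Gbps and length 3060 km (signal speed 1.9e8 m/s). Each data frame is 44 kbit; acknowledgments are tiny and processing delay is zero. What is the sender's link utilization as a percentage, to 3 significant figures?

t_tx = L/R = 44000/9400000000 = 4.68085e-06 s.
t_prop = 3060000/190000000 = 0.0161053 s; RTT = 0.0322105 s.
Cycle = t_tx + RTT = 0.0322152 s.
Utilization = t_tx / cycle = 4.68085e-06/0.0322152 = 0.0145 %.

0.0145 %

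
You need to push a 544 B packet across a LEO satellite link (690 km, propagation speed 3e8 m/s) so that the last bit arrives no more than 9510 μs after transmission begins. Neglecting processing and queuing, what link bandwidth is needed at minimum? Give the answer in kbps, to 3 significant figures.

L = 4352 bits.
Propagation delay = 690000 / 300000000 = 2300 μs.
Transmission budget = 9510 − 2300 = 7210 μs.
R ≥ L / t_tx = 4352 bits / 0.00721 s = 604 kbps.

604 kbps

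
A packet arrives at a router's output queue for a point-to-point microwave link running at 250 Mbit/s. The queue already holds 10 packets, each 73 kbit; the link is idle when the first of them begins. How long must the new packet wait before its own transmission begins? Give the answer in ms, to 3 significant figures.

Each queued packet: L/R = 73000/250000000 = 0.292 ms.
10 queued → 2.92 ms.
Queuing delay = 2.92 ms.

2.92 ms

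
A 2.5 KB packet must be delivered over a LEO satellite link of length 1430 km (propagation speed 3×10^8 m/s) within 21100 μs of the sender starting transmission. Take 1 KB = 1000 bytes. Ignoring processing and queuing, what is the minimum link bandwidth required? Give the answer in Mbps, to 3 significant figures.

L = 20000 bits.
Propagation delay = 1430000 / 300000000 = 4766.67 μs.
Transmission budget = 21100 − 4766.67 = 16333.3 μs.
R ≥ L / t_tx = 20000 bits / 0.0163333 s = 1.22 Mbps.

1.22 Mbps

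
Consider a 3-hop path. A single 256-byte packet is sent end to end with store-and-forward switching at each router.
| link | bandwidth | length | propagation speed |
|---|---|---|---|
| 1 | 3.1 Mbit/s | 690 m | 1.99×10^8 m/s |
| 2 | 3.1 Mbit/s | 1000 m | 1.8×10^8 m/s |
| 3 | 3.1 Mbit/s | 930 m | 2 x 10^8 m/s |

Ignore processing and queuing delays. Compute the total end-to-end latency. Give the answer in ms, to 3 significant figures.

L = 256 × 8 = 2048 bits.
Transmission delay per hop = L/R = 2048/3100000 = 0.660645 ms; 3 hops → 1.98194 ms.
Propagation delays (d/s per hop): 0.00346734, 0.00555556, 0.00465 ms; sum = 0.0136729 ms.
End-to-end = 2.00 ms.

2.00 ms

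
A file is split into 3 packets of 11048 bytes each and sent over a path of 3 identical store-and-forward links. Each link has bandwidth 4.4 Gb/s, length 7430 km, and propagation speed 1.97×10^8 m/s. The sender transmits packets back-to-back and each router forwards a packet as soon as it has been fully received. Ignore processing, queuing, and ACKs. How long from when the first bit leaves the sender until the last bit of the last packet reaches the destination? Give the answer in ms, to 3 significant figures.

Per-hop transmission t_tx = L/R = 88384/4400000000 = 0.0200873 ms.
Per-hop propagation t_prop = 7430000/197000000 = 37.7157 ms.
Pipeline fill: first packet needs 3·t_tx to clear all hops; remaining 2 packets each add one t_tx.
Total = (3+3-1)·t_tx + 3·t_prop = 5·0.0200873 + 3·37.7157 = 113 ms.

113 ms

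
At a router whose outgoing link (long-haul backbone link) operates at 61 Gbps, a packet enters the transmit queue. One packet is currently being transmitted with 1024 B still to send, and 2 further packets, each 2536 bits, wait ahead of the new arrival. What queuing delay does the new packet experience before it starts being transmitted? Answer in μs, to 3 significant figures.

Each queued packet: L/R = 2536/61000000000 = 0.0415738 μs.
2 queued → 0.0831475 μs.
Plus remaining 8192 bits of current packet: 0.134295 μs.
Queuing delay = 0.217 μs.

0.217 μs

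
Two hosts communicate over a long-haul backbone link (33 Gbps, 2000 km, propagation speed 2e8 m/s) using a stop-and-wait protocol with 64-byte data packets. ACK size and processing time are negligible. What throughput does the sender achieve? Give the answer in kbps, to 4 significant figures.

t_tx = L/R = 512/33000000000 = 1.55152e-08 s.
t_prop = 2000000/200000000 = 0.01 s; RTT = 0.02 s.
Cycle = t_tx + RTT = 0.02 s.
Throughput = L / cycle = 512 / 0.02 = 25.60 kbps.

25.60 kbps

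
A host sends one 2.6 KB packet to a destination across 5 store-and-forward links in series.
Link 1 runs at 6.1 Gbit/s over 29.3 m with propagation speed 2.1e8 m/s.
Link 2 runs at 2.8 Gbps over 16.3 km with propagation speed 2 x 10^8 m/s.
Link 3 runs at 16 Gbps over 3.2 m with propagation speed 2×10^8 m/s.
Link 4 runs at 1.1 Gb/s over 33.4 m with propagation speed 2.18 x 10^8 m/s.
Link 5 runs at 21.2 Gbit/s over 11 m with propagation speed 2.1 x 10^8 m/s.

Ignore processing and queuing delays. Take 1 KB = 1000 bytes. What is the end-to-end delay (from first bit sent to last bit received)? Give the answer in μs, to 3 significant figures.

L = 20800 bits.
Transmission delays (L/R per hop): 3.40984, 7.42857, 1.3, 18.9091, 0.981132 μs; sum = 32.0286 μs.
Propagation delays (d/s per hop): 0.139524, 81.5, 0.016, 0.153211, 0.052381 μs; sum = 81.8611 μs.
End-to-end = 114 μs.

114 μs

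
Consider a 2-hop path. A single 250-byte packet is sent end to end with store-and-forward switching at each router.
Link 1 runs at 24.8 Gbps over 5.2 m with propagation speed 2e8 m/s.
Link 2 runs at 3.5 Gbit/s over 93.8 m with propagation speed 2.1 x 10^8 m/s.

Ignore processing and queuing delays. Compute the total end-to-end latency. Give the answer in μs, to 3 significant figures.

L = 250 × 8 = 2000 bits.
Transmission delays (L/R per hop): 0.0806452, 0.571429 μs; sum = 0.652074 μs.
Propagation delays (d/s per hop): 0.026, 0.446667 μs; sum = 0.472667 μs.
End-to-end = 1.12 μs.

1.12 μs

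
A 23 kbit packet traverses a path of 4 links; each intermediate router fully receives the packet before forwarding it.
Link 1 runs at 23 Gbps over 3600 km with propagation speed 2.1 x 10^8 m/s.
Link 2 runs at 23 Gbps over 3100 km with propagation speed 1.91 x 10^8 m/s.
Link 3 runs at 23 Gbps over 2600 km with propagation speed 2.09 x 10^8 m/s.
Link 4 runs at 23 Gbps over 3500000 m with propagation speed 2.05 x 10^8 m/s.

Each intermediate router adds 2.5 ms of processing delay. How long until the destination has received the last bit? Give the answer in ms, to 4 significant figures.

70.39 ms

L = 23000 bits.
Transmission delay per hop = L/R = 23000/23000000000 = 0.001 ms; 4 hops → 0.004 ms.
Propagation delays (d/s per hop): 17.1429, 16.2304, 12.4402, 17.0732 ms; sum = 62.8866 ms.
Processing at 3 router(s): 3 × 2.5 ms = 7.5 ms.
End-to-end = 70.39 ms.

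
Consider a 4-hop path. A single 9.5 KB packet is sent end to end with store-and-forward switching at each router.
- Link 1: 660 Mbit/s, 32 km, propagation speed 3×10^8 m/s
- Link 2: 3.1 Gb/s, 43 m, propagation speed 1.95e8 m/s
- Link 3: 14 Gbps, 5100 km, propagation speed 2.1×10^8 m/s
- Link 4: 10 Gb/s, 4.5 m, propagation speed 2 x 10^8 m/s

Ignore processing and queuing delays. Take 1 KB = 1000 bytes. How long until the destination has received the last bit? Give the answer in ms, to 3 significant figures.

24.5 ms

L = 76000 bits.
Transmission delays (L/R per hop): 0.115152, 0.0245161, 0.00542857, 0.0076 ms; sum = 0.152696 ms.
Propagation delays (d/s per hop): 0.106667, 0.000220513, 24.2857, 2.25e-05 ms; sum = 24.3926 ms.
End-to-end = 24.5 ms.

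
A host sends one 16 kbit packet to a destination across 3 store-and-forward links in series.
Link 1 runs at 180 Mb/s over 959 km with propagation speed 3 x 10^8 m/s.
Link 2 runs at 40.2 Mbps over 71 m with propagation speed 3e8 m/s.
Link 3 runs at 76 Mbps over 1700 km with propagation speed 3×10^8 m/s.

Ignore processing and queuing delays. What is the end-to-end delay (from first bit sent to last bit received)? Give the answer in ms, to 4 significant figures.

L = 16000 bits.
Transmission delays (L/R per hop): 0.0888889, 0.39801, 0.210526 ms; sum = 0.697425 ms.
Propagation delays (d/s per hop): 3.19667, 0.000236667, 5.66667 ms; sum = 8.86357 ms.
End-to-end = 9.561 ms.

9.561 ms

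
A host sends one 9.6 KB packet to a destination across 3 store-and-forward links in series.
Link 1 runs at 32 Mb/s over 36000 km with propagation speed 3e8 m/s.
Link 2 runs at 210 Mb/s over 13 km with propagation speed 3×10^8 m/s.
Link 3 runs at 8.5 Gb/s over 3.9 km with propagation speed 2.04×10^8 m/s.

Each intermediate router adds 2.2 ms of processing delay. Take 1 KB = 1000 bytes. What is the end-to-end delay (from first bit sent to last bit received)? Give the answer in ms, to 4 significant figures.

L = 76800 bits.
Transmission delays (L/R per hop): 2.4, 0.365714, 0.00903529 ms; sum = 2.77475 ms.
Propagation delays (d/s per hop): 120, 0.0433333, 0.0191176 ms; sum = 120.062 ms.
Processing at 2 router(s): 2 × 2.2 ms = 4.4 ms.
End-to-end = 127.2 ms.

127.2 ms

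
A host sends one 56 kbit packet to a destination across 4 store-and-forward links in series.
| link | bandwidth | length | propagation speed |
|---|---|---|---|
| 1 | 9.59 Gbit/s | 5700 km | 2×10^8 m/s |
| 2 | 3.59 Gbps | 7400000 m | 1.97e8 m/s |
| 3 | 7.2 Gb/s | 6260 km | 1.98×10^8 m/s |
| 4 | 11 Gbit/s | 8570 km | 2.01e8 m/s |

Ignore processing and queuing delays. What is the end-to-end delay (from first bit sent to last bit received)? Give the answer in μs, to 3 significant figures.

140000 μs

L = 56000 bits.
Transmission delays (L/R per hop): 5.83942, 15.5989, 7.77778, 5.09091 μs; sum = 34.307 μs.
Propagation delays (d/s per hop): 28500, 37563.5, 31616.2, 42636.8 μs; sum = 140316 μs.
End-to-end = 140000 μs.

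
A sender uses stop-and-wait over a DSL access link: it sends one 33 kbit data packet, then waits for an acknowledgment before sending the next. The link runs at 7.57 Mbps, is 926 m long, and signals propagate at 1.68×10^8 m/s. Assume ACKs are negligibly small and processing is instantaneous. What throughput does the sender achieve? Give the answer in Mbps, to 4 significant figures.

t_tx = L/R = 33000/7570000 = 0.00435931 s.
t_prop = 926/168000000 = 5.5119e-06 s; RTT = 1.10238e-05 s.
Cycle = t_tx + RTT = 0.00437034 s.
Throughput = L / cycle = 33000 / 0.00437034 = 7.551 Mbps.

7.551 Mbps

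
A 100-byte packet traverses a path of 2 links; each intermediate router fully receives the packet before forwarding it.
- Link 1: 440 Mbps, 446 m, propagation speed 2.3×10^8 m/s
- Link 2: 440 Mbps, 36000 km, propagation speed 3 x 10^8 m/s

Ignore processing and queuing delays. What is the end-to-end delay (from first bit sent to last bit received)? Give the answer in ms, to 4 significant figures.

120.0 ms

L = 100 × 8 = 800 bits.
Transmission delay per hop = L/R = 800/440000000 = 0.00181818 ms; 2 hops → 0.00363636 ms.
Propagation delays (d/s per hop): 0.00193913, 120 ms; sum = 120.002 ms.
End-to-end = 120.0 ms.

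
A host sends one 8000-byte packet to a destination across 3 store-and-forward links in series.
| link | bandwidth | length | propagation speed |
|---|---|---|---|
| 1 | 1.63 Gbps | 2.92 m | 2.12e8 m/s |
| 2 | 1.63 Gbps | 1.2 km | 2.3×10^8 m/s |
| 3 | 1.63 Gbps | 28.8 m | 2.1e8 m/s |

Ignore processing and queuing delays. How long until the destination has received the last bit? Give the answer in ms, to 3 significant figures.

0.123 ms

L = 8000 × 8 = 64000 bits.
Transmission delay per hop = L/R = 64000/1630000000 = 0.0392638 ms; 3 hops → 0.117791 ms.
Propagation delays (d/s per hop): 1.37736e-05, 0.00521739, 0.000137143 ms; sum = 0.00536831 ms.
End-to-end = 0.123 ms.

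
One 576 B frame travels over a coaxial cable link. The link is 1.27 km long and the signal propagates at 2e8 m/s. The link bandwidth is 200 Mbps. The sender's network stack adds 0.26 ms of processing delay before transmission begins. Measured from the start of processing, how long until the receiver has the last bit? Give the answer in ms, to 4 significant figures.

0.2894 ms

L = 576 × 8 = 4608 bits.
Transmission delay = L/R = 4608 / 200000000 = 0.02304 ms.
Propagation delay = d/s = 1270 m / 200000000 m/s = 0.00635 ms.
Plus processing delay 0.26 ms = 0.26 ms.
Total = 0.2894 ms.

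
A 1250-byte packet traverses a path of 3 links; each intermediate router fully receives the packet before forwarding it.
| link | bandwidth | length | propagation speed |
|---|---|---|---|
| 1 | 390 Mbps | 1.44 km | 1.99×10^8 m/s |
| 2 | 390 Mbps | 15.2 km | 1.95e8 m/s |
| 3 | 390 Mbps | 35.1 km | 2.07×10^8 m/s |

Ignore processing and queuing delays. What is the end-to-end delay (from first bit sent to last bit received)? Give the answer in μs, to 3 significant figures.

L = 1250 × 8 = 10000 bits.
Transmission delay per hop = L/R = 10000/390000000 = 25.641 μs; 3 hops → 76.9231 μs.
Propagation delays (d/s per hop): 7.23618, 77.9487, 169.565 μs; sum = 254.75 μs.
End-to-end = 332 μs.

332 μs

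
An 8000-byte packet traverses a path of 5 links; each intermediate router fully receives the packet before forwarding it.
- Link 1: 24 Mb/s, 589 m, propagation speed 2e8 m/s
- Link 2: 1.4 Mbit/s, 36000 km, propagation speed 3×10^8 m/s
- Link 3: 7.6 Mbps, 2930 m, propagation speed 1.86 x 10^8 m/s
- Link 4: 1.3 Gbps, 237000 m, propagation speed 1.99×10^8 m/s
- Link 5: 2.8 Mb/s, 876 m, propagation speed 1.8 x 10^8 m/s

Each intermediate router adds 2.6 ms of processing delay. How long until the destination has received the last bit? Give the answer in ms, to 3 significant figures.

211 ms

L = 8000 × 8 = 64000 bits.
Transmission delays (L/R per hop): 2.66667, 45.7143, 8.42105, 0.0492308, 22.8571 ms; sum = 79.7084 ms.
Propagation delays (d/s per hop): 0.002945, 120, 0.0157527, 1.19095, 0.00486667 ms; sum = 121.215 ms.
Processing at 4 router(s): 4 × 2.6 ms = 10.4 ms.
End-to-end = 211 ms.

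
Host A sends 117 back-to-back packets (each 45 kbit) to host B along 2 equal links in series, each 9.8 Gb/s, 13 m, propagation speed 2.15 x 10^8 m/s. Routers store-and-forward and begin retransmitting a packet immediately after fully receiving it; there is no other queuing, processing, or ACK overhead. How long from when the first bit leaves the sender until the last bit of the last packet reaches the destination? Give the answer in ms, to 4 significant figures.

0.5420 ms

Per-hop transmission t_tx = L/R = 45000/9800000000 = 0.00459184 ms.
Per-hop propagation t_prop = 13/215000000 = 6.04651e-05 ms.
Pipeline fill: first packet needs 2·t_tx to clear all hops; remaining 116 packets each add one t_tx.
Total = (2+117-1)·t_tx + 2·t_prop = 118·0.00459184 + 2·6.04651e-05 = 0.5420 ms.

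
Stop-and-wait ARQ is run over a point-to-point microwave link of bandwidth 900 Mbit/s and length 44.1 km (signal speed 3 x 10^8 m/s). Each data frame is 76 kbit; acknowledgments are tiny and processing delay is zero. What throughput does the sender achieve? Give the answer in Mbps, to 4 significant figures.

200.8 Mbps

t_tx = L/R = 76000/900000000 = 8.44444e-05 s.
t_prop = 44100/300000000 = 0.000147 s; RTT = 0.000294 s.
Cycle = t_tx + RTT = 0.000378444 s.
Throughput = L / cycle = 76000 / 0.000378444 = 200.8 Mbps.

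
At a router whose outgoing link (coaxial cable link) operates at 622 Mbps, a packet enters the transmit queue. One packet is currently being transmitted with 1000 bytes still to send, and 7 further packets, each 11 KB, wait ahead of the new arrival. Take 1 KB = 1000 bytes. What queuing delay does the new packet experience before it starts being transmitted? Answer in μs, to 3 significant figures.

1000 μs

Each queued packet: L/R = 88000/622000000 = 141.479 μs.
7 queued → 990.354 μs.
Plus remaining 8000 bits of current packet: 12.8617 μs.
Queuing delay = 1000 μs.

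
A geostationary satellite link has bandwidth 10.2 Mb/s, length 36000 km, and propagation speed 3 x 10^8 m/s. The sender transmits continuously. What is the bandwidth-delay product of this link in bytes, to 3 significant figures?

153000 bytes

Propagation delay = 36000000 / 300000000 = 0.12 s.
BDP = R × t_prop = 10200000 × 0.12 = 1224000 bits.
In bytes: 1224000/8 = 153000 bytes.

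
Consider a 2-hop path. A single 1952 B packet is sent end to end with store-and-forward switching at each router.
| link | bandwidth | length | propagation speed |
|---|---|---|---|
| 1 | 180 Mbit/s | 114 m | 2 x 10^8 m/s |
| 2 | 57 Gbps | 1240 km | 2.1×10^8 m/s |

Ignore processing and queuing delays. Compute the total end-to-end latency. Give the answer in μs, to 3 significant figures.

5990 μs

L = 1952 × 8 = 15616 bits.
Transmission delays (L/R per hop): 86.7556, 0.273965 μs; sum = 87.0295 μs.
Propagation delays (d/s per hop): 0.57, 5904.76 μs; sum = 5905.33 μs.
End-to-end = 5990 μs.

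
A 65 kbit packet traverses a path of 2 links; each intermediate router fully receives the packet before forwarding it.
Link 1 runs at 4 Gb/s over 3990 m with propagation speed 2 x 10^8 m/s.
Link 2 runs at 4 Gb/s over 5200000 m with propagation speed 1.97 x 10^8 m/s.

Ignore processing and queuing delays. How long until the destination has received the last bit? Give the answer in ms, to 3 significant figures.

L = 65000 bits.
Transmission delay per hop = L/R = 65000/4000000000 = 0.01625 ms; 2 hops → 0.0325 ms.
Propagation delays (d/s per hop): 0.01995, 26.3959 ms; sum = 26.4159 ms.
End-to-end = 26.4 ms.

26.4 ms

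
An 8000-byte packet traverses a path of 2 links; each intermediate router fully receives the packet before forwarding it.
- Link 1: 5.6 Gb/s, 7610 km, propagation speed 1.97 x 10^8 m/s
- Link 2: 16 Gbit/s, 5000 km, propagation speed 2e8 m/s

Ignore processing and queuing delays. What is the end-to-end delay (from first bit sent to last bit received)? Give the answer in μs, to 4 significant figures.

L = 8000 × 8 = 64000 bits.
Transmission delays (L/R per hop): 11.4286, 4 μs; sum = 15.4286 μs.
Propagation delays (d/s per hop): 38629.4, 25000 μs; sum = 63629.4 μs.
End-to-end = 63640 μs.

63640 μs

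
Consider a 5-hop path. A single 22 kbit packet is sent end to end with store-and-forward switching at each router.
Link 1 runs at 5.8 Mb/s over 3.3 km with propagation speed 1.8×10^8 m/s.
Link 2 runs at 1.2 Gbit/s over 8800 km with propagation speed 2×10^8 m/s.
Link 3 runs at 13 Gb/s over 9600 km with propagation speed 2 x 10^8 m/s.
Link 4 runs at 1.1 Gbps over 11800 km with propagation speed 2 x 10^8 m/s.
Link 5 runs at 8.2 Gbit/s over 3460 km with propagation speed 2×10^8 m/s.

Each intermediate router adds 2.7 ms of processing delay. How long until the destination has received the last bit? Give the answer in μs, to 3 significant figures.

L = 22000 bits.
Transmission delays (L/R per hop): 3793.1, 18.3333, 1.69231, 20, 2.68293 μs; sum = 3835.81 μs.
Propagation delays (d/s per hop): 18.3333, 44000, 48000, 59000, 17300 μs; sum = 168318 μs.
Processing at 4 router(s): 4 × 2.7 ms = 10800 μs.
End-to-end = 183000 μs.

183000 μs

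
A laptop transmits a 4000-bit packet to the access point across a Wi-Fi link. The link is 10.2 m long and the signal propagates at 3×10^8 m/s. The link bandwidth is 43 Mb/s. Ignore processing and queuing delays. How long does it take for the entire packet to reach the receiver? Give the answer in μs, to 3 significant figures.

93.1 μs

Transmission delay = L/R = 4000 / 43000000 = 93.0233 μs.
Propagation delay = d/s = 10.2 m / 300000000 m/s = 0.034 μs.
Total = 93.1 μs.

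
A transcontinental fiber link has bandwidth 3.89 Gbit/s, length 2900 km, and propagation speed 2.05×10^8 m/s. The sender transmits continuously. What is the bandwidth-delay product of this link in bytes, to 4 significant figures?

6879000 bytes

Propagation delay = 2900000 / 2.05e+08 = 0.0141463 s.
BDP = R × t_prop = 3890000000 × 0.0141463 = 55029300 bits.
In bytes: 55029300/8 = 6879000 bytes.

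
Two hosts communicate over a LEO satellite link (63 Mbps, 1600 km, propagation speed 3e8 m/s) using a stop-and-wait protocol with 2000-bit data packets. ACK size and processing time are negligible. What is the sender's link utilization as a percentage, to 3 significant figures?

0.297 %

t_tx = L/R = 2000/63000000 = 3.1746e-05 s.
t_prop = 1600000/300000000 = 0.00533333 s; RTT = 0.0106667 s.
Cycle = t_tx + RTT = 0.0106984 s.
Utilization = t_tx / cycle = 3.1746e-05/0.0106984 = 0.297 %.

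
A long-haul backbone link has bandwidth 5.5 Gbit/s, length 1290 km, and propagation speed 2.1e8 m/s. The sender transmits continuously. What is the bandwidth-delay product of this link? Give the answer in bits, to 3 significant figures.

Propagation delay = 1290000 / 210000000 = 0.00614286 s.
BDP = R × t_prop = 5500000000 × 0.00614286 = 33785700 bits.

33800000 bits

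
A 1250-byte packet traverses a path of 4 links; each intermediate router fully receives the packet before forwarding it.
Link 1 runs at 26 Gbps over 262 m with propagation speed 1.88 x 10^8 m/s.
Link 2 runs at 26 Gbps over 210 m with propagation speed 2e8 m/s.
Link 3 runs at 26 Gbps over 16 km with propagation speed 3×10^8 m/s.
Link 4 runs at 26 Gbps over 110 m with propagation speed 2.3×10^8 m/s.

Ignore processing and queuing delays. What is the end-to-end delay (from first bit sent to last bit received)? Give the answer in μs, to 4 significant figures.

L = 1250 × 8 = 10000 bits.
Transmission delay per hop = L/R = 10000/26000000000 = 0.384615 μs; 4 hops → 1.53846 μs.
Propagation delays (d/s per hop): 1.39362, 1.05, 53.3333, 0.478261 μs; sum = 56.2552 μs.
End-to-end = 57.79 μs.

57.79 μs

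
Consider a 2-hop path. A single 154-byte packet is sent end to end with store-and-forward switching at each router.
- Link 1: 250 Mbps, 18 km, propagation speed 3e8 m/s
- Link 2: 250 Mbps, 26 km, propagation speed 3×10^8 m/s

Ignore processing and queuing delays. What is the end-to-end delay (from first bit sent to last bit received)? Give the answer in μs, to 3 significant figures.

L = 154 × 8 = 1232 bits.
Transmission delay per hop = L/R = 1232/250000000 = 4.928 μs; 2 hops → 9.856 μs.
Propagation delays (d/s per hop): 60, 86.6667 μs; sum = 146.667 μs.
End-to-end = 157 μs.

157 μs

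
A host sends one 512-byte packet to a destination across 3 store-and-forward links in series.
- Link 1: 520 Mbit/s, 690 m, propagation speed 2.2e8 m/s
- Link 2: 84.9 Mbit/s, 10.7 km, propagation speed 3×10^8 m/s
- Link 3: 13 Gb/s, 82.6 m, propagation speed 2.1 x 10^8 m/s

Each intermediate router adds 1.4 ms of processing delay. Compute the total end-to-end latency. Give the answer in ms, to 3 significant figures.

2.90 ms

L = 512 × 8 = 4096 bits.
Transmission delays (L/R per hop): 0.00787692, 0.048245, 0.000315077 ms; sum = 0.056437 ms.
Propagation delays (d/s per hop): 0.00313636, 0.0356667, 0.000393333 ms; sum = 0.0391964 ms.
Processing at 2 router(s): 2 × 1.4 ms = 2.8 ms.
End-to-end = 2.90 ms.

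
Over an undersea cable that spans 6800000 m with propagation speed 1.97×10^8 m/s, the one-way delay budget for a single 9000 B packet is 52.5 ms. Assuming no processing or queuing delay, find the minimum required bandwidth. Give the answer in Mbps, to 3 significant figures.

L = 72000 bits.
Propagation delay = 6800000 / 197000000 = 34.5178 ms.
Transmission budget = 52.5 − 34.5178 = 17.9822 ms.
R ≥ L / t_tx = 72000 bits / 0.0179822 s = 4.00 Mbps.

4.00 Mbps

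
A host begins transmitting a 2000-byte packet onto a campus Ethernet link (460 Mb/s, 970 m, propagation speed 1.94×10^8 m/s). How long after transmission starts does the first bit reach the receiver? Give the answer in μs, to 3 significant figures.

5.00 μs

First bit experiences only propagation delay: d/s = 970/194000000 = 5.00 μs.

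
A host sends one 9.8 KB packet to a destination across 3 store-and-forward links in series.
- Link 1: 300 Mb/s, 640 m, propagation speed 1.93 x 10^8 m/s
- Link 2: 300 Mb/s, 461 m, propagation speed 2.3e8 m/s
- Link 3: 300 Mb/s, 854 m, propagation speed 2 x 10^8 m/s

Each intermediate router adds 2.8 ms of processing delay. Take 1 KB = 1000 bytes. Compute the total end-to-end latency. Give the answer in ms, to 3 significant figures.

6.39 ms

L = 78400 bits.
Transmission delay per hop = L/R = 78400/300000000 = 0.261333 ms; 3 hops → 0.784 ms.
Propagation delays (d/s per hop): 0.00331606, 0.00200435, 0.00427 ms; sum = 0.00959041 ms.
Processing at 2 router(s): 2 × 2.8 ms = 5.6 ms.
End-to-end = 6.39 ms.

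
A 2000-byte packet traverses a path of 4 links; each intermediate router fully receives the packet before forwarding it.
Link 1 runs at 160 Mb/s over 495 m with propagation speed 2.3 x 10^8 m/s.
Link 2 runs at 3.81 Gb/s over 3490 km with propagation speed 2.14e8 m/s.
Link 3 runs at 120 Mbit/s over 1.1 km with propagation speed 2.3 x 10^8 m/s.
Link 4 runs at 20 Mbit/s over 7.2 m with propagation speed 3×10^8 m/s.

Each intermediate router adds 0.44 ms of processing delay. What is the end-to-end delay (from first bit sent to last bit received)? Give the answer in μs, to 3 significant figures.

L = 2000 × 8 = 16000 bits.
Transmission delays (L/R per hop): 100, 4.19948, 133.333, 800 μs; sum = 1037.53 μs.
Propagation delays (d/s per hop): 2.15217, 16308.4, 4.78261, 0.024 μs; sum = 16315.4 μs.
Processing at 3 router(s): 3 × 0.44 ms = 1320 μs.
End-to-end = 18700 μs.

18700 μs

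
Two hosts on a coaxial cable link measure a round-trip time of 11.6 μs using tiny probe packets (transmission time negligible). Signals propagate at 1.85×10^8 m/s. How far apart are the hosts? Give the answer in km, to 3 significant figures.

1.07 km

One-way propagation = RTT/2 = 5.8 μs.
d = s × t = 185000000 × 5.8e-06 = 1.07 km.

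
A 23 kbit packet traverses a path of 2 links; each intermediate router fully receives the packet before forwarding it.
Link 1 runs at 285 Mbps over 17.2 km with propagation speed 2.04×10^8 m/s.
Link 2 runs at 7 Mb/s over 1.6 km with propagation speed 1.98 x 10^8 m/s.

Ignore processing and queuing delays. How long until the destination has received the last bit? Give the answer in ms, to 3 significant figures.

3.46 ms

L = 23000 bits.
Transmission delays (L/R per hop): 0.0807018, 3.28571 ms; sum = 3.36642 ms.
Propagation delays (d/s per hop): 0.0843137, 0.00808081 ms; sum = 0.0923945 ms.
End-to-end = 3.46 ms.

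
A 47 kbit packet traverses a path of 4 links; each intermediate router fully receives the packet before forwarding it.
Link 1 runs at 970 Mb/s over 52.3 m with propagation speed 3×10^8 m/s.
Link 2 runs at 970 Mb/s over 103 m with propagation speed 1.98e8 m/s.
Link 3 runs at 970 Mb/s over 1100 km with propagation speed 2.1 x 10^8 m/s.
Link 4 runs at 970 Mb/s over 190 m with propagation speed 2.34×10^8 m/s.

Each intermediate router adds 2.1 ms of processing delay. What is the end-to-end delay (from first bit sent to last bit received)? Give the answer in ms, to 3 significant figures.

11.7 ms

L = 47000 bits.
Transmission delay per hop = L/R = 47000/970000000 = 0.0484536 ms; 4 hops → 0.193814 ms.
Propagation delays (d/s per hop): 0.000174333, 0.000520202, 5.2381, 0.000811966 ms; sum = 5.2396 ms.
Processing at 3 router(s): 3 × 2.1 ms = 6.3 ms.
End-to-end = 11.7 ms.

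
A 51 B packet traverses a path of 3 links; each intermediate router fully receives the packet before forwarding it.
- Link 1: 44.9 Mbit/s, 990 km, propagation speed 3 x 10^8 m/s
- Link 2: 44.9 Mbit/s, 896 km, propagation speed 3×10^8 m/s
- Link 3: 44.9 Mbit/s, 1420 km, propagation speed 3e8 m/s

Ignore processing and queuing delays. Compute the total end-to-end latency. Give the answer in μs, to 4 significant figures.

11050 μs

L = 51 × 8 = 408 bits.
Transmission delay per hop = L/R = 408/44900000 = 9.08686 μs; 3 hops → 27.2606 μs.
Propagation delays (d/s per hop): 3300, 2986.67, 4733.33 μs; sum = 11020 μs.
End-to-end = 11050 μs.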